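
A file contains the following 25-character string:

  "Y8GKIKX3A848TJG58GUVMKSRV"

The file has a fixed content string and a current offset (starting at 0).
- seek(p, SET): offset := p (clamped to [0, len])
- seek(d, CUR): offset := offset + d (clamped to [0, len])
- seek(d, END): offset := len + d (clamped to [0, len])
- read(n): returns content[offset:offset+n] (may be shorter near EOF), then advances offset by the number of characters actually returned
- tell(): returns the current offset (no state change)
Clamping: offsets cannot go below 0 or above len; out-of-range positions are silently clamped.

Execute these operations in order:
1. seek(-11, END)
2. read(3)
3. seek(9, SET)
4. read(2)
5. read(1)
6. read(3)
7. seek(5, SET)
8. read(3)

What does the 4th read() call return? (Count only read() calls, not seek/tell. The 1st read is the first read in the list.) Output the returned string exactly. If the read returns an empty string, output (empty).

After 1 (seek(-11, END)): offset=14
After 2 (read(3)): returned 'G58', offset=17
After 3 (seek(9, SET)): offset=9
After 4 (read(2)): returned '84', offset=11
After 5 (read(1)): returned '8', offset=12
After 6 (read(3)): returned 'TJG', offset=15
After 7 (seek(5, SET)): offset=5
After 8 (read(3)): returned 'KX3', offset=8

Answer: TJG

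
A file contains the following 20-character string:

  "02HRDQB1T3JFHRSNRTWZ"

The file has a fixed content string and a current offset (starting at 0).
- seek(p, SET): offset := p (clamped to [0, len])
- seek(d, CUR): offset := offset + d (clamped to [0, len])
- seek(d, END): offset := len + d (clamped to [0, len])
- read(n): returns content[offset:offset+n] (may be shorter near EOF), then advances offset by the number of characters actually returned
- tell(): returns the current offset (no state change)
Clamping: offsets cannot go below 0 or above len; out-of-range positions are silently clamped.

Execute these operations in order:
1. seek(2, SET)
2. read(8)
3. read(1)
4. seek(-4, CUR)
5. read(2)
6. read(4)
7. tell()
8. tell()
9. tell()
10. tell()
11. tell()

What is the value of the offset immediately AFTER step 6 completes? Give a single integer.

After 1 (seek(2, SET)): offset=2
After 2 (read(8)): returned 'HRDQB1T3', offset=10
After 3 (read(1)): returned 'J', offset=11
After 4 (seek(-4, CUR)): offset=7
After 5 (read(2)): returned '1T', offset=9
After 6 (read(4)): returned '3JFH', offset=13

Answer: 13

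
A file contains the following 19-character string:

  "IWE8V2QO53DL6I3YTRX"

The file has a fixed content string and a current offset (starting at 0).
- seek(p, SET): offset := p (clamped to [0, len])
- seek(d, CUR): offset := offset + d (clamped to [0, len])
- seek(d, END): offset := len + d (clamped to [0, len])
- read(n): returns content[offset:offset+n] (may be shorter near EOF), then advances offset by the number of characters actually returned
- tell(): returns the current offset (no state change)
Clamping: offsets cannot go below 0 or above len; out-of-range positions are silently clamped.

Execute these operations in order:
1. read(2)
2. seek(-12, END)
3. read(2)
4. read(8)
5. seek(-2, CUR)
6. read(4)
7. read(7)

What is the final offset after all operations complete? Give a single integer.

Answer: 19

Derivation:
After 1 (read(2)): returned 'IW', offset=2
After 2 (seek(-12, END)): offset=7
After 3 (read(2)): returned 'O5', offset=9
After 4 (read(8)): returned '3DL6I3YT', offset=17
After 5 (seek(-2, CUR)): offset=15
After 6 (read(4)): returned 'YTRX', offset=19
After 7 (read(7)): returned '', offset=19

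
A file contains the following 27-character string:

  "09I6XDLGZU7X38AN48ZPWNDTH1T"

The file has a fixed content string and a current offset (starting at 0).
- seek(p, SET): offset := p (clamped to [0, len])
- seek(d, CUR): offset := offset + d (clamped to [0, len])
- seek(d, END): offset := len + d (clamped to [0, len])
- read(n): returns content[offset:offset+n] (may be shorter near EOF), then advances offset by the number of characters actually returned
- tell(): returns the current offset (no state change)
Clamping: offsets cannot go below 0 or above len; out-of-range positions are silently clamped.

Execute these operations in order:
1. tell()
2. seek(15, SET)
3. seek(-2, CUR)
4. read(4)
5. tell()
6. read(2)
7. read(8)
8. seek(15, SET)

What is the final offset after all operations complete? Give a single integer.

After 1 (tell()): offset=0
After 2 (seek(15, SET)): offset=15
After 3 (seek(-2, CUR)): offset=13
After 4 (read(4)): returned '8AN4', offset=17
After 5 (tell()): offset=17
After 6 (read(2)): returned '8Z', offset=19
After 7 (read(8)): returned 'PWNDTH1T', offset=27
After 8 (seek(15, SET)): offset=15

Answer: 15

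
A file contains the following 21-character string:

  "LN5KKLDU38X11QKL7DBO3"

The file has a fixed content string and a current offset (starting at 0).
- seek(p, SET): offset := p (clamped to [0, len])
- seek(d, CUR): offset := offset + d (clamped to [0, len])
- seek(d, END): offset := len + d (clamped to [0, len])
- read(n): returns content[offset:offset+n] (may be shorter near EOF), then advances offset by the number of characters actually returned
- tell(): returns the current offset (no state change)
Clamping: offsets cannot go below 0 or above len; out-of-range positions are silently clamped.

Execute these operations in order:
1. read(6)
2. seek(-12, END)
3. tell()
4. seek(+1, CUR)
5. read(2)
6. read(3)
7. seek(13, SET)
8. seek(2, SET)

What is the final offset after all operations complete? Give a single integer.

Answer: 2

Derivation:
After 1 (read(6)): returned 'LN5KKL', offset=6
After 2 (seek(-12, END)): offset=9
After 3 (tell()): offset=9
After 4 (seek(+1, CUR)): offset=10
After 5 (read(2)): returned 'X1', offset=12
After 6 (read(3)): returned '1QK', offset=15
After 7 (seek(13, SET)): offset=13
After 8 (seek(2, SET)): offset=2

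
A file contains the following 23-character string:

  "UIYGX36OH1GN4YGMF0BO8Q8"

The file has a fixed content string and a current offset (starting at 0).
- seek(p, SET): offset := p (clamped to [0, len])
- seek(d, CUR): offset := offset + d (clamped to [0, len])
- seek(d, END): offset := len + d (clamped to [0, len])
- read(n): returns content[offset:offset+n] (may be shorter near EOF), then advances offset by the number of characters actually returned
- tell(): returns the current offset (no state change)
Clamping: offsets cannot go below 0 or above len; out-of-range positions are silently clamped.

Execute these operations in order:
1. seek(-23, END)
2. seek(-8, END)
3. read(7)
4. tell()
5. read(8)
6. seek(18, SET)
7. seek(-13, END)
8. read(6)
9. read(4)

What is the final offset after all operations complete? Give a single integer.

After 1 (seek(-23, END)): offset=0
After 2 (seek(-8, END)): offset=15
After 3 (read(7)): returned 'MF0BO8Q', offset=22
After 4 (tell()): offset=22
After 5 (read(8)): returned '8', offset=23
After 6 (seek(18, SET)): offset=18
After 7 (seek(-13, END)): offset=10
After 8 (read(6)): returned 'GN4YGM', offset=16
After 9 (read(4)): returned 'F0BO', offset=20

Answer: 20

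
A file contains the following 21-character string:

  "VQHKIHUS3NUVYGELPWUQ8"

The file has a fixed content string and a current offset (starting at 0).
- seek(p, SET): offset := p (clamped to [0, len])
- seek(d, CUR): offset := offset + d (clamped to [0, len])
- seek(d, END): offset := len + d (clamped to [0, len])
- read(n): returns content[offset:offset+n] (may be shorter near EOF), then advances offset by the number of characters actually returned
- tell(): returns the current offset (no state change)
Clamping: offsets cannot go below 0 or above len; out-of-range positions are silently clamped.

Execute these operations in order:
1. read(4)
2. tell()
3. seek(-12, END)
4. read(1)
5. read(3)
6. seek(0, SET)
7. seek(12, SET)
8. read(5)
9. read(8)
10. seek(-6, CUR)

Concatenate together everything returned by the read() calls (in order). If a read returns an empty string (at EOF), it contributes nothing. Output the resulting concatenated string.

Answer: VQHKNUVYYGELPWUQ8

Derivation:
After 1 (read(4)): returned 'VQHK', offset=4
After 2 (tell()): offset=4
After 3 (seek(-12, END)): offset=9
After 4 (read(1)): returned 'N', offset=10
After 5 (read(3)): returned 'UVY', offset=13
After 6 (seek(0, SET)): offset=0
After 7 (seek(12, SET)): offset=12
After 8 (read(5)): returned 'YGELP', offset=17
After 9 (read(8)): returned 'WUQ8', offset=21
After 10 (seek(-6, CUR)): offset=15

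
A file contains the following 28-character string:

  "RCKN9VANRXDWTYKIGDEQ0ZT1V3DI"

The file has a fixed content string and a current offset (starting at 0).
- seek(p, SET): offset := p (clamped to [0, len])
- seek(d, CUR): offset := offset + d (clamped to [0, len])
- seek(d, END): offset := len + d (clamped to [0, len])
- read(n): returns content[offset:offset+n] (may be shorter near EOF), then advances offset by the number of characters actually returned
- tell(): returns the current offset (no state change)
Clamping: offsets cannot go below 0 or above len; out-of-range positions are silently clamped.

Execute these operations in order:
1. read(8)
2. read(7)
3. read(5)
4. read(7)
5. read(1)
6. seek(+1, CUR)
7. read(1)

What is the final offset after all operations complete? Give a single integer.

After 1 (read(8)): returned 'RCKN9VAN', offset=8
After 2 (read(7)): returned 'RXDWTYK', offset=15
After 3 (read(5)): returned 'IGDEQ', offset=20
After 4 (read(7)): returned '0ZT1V3D', offset=27
After 5 (read(1)): returned 'I', offset=28
After 6 (seek(+1, CUR)): offset=28
After 7 (read(1)): returned '', offset=28

Answer: 28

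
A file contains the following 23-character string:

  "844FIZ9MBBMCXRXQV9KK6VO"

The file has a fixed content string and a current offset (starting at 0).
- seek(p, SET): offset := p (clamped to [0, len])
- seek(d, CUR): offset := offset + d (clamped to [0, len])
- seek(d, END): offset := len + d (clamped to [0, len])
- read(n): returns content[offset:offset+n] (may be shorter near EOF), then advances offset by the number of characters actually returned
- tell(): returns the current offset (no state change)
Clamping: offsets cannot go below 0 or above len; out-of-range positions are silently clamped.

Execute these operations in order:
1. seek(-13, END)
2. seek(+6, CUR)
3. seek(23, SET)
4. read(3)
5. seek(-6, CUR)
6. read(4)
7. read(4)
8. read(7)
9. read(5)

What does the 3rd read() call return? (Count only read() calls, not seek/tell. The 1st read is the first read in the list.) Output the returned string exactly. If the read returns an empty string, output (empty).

After 1 (seek(-13, END)): offset=10
After 2 (seek(+6, CUR)): offset=16
After 3 (seek(23, SET)): offset=23
After 4 (read(3)): returned '', offset=23
After 5 (seek(-6, CUR)): offset=17
After 6 (read(4)): returned '9KK6', offset=21
After 7 (read(4)): returned 'VO', offset=23
After 8 (read(7)): returned '', offset=23
After 9 (read(5)): returned '', offset=23

Answer: VO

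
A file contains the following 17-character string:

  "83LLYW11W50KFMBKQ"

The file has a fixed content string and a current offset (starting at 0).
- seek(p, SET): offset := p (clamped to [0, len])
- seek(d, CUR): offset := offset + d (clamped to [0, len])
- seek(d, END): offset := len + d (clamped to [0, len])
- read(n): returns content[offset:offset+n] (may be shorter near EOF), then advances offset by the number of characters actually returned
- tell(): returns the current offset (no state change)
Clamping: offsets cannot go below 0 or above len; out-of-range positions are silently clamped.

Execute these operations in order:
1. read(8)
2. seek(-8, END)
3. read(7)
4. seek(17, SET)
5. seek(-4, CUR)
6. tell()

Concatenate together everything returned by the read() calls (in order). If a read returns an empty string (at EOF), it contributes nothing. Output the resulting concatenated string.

After 1 (read(8)): returned '83LLYW11', offset=8
After 2 (seek(-8, END)): offset=9
After 3 (read(7)): returned '50KFMBK', offset=16
After 4 (seek(17, SET)): offset=17
After 5 (seek(-4, CUR)): offset=13
After 6 (tell()): offset=13

Answer: 83LLYW1150KFMBK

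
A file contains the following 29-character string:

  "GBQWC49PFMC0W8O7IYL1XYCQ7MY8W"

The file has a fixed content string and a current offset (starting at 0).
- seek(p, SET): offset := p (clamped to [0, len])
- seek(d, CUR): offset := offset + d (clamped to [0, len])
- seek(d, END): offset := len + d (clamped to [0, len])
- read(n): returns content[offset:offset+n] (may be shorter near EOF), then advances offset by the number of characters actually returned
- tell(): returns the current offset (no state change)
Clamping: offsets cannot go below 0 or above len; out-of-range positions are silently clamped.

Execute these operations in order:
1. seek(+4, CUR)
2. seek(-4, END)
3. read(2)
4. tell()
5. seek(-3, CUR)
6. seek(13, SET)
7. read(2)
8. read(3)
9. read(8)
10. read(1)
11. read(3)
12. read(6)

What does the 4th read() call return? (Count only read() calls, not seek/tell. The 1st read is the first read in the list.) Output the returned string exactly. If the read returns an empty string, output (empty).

Answer: L1XYCQ7M

Derivation:
After 1 (seek(+4, CUR)): offset=4
After 2 (seek(-4, END)): offset=25
After 3 (read(2)): returned 'MY', offset=27
After 4 (tell()): offset=27
After 5 (seek(-3, CUR)): offset=24
After 6 (seek(13, SET)): offset=13
After 7 (read(2)): returned '8O', offset=15
After 8 (read(3)): returned '7IY', offset=18
After 9 (read(8)): returned 'L1XYCQ7M', offset=26
After 10 (read(1)): returned 'Y', offset=27
After 11 (read(3)): returned '8W', offset=29
After 12 (read(6)): returned '', offset=29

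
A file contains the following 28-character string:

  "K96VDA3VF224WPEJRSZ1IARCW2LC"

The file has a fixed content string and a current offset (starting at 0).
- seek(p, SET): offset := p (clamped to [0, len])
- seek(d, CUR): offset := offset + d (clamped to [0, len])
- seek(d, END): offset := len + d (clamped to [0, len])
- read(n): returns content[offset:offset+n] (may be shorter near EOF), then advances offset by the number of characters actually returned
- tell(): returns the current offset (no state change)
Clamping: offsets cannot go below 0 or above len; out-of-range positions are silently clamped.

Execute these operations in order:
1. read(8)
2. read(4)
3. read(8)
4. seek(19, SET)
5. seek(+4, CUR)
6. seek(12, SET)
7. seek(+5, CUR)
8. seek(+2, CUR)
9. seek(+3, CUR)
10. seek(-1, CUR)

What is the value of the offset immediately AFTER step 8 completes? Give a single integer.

Answer: 19

Derivation:
After 1 (read(8)): returned 'K96VDA3V', offset=8
After 2 (read(4)): returned 'F224', offset=12
After 3 (read(8)): returned 'WPEJRSZ1', offset=20
After 4 (seek(19, SET)): offset=19
After 5 (seek(+4, CUR)): offset=23
After 6 (seek(12, SET)): offset=12
After 7 (seek(+5, CUR)): offset=17
After 8 (seek(+2, CUR)): offset=19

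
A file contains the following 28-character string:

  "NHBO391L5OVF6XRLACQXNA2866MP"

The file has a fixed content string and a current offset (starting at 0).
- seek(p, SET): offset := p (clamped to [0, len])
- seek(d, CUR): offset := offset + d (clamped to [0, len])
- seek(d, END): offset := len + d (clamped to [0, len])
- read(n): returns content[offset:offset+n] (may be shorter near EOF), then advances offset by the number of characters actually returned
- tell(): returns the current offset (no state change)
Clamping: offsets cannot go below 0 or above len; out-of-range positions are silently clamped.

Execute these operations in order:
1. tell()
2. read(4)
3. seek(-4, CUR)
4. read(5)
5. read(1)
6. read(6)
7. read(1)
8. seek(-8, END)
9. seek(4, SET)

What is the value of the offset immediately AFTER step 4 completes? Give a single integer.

After 1 (tell()): offset=0
After 2 (read(4)): returned 'NHBO', offset=4
After 3 (seek(-4, CUR)): offset=0
After 4 (read(5)): returned 'NHBO3', offset=5

Answer: 5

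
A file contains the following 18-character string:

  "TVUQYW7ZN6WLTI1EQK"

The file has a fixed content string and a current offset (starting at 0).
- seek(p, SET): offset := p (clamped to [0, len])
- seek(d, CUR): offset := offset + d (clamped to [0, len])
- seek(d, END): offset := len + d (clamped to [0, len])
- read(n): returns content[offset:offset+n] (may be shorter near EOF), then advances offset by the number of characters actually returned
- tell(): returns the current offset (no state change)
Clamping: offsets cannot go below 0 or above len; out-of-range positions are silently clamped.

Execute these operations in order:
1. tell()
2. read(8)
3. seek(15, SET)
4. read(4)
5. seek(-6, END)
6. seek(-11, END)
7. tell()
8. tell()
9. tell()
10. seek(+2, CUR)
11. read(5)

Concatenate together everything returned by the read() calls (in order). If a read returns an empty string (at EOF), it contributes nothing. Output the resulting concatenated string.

Answer: TVUQYW7ZEQK6WLTI

Derivation:
After 1 (tell()): offset=0
After 2 (read(8)): returned 'TVUQYW7Z', offset=8
After 3 (seek(15, SET)): offset=15
After 4 (read(4)): returned 'EQK', offset=18
After 5 (seek(-6, END)): offset=12
After 6 (seek(-11, END)): offset=7
After 7 (tell()): offset=7
After 8 (tell()): offset=7
After 9 (tell()): offset=7
After 10 (seek(+2, CUR)): offset=9
After 11 (read(5)): returned '6WLTI', offset=14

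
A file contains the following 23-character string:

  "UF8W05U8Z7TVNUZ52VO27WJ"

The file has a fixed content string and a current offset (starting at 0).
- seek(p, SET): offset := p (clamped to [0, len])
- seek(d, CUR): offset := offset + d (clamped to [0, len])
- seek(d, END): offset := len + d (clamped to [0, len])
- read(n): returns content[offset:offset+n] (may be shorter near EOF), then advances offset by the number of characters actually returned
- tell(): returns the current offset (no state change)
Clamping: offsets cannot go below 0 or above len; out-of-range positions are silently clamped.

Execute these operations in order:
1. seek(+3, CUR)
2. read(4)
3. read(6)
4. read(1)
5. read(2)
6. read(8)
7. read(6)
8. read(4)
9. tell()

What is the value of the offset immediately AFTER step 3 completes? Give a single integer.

After 1 (seek(+3, CUR)): offset=3
After 2 (read(4)): returned 'W05U', offset=7
After 3 (read(6)): returned '8Z7TVN', offset=13

Answer: 13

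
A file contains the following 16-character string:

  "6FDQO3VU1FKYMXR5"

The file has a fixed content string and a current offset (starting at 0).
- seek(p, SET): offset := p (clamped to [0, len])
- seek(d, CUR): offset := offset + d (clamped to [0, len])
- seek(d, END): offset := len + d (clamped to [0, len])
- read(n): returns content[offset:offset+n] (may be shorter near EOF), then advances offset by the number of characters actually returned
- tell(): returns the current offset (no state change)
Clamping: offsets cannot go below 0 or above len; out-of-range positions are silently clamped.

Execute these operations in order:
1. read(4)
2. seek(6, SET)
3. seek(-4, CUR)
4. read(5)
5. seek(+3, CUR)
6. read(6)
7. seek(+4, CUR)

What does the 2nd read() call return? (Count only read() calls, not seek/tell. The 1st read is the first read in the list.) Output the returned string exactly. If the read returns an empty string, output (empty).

After 1 (read(4)): returned '6FDQ', offset=4
After 2 (seek(6, SET)): offset=6
After 3 (seek(-4, CUR)): offset=2
After 4 (read(5)): returned 'DQO3V', offset=7
After 5 (seek(+3, CUR)): offset=10
After 6 (read(6)): returned 'KYMXR5', offset=16
After 7 (seek(+4, CUR)): offset=16

Answer: DQO3V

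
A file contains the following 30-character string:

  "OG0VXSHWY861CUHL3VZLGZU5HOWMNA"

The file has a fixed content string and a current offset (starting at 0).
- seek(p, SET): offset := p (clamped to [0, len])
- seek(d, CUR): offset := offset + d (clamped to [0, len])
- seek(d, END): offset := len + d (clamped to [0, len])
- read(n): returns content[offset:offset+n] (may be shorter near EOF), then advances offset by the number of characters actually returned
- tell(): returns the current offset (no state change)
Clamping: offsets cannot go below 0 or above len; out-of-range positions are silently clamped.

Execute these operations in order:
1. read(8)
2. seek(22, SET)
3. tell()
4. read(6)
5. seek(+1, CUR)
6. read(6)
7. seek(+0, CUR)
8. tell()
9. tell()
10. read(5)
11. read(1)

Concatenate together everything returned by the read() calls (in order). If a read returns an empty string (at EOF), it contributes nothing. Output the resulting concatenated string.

Answer: OG0VXSHWU5HOWMA

Derivation:
After 1 (read(8)): returned 'OG0VXSHW', offset=8
After 2 (seek(22, SET)): offset=22
After 3 (tell()): offset=22
After 4 (read(6)): returned 'U5HOWM', offset=28
After 5 (seek(+1, CUR)): offset=29
After 6 (read(6)): returned 'A', offset=30
After 7 (seek(+0, CUR)): offset=30
After 8 (tell()): offset=30
After 9 (tell()): offset=30
After 10 (read(5)): returned '', offset=30
After 11 (read(1)): returned '', offset=30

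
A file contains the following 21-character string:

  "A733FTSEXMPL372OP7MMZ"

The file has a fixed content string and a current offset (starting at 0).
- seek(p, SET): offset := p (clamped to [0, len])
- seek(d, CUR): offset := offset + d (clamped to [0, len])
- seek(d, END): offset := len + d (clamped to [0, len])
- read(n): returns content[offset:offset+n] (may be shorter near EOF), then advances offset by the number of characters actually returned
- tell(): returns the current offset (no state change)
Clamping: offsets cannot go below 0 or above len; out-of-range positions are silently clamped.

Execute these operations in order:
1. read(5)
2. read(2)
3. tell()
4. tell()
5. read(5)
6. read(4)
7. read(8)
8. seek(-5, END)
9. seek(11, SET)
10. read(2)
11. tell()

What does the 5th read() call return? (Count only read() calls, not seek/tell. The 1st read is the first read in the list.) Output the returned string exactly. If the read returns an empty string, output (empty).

After 1 (read(5)): returned 'A733F', offset=5
After 2 (read(2)): returned 'TS', offset=7
After 3 (tell()): offset=7
After 4 (tell()): offset=7
After 5 (read(5)): returned 'EXMPL', offset=12
After 6 (read(4)): returned '372O', offset=16
After 7 (read(8)): returned 'P7MMZ', offset=21
After 8 (seek(-5, END)): offset=16
After 9 (seek(11, SET)): offset=11
After 10 (read(2)): returned 'L3', offset=13
After 11 (tell()): offset=13

Answer: P7MMZ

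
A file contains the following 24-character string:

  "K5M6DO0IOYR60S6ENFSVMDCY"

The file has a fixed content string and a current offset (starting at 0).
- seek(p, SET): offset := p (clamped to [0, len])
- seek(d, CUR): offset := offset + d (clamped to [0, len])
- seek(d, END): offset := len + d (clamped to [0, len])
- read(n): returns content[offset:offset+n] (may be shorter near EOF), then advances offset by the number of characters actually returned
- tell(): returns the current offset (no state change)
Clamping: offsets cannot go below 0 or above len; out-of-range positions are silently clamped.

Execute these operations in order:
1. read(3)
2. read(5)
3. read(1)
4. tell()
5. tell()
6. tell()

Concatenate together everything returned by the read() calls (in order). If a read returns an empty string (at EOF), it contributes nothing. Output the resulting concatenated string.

Answer: K5M6DO0IO

Derivation:
After 1 (read(3)): returned 'K5M', offset=3
After 2 (read(5)): returned '6DO0I', offset=8
After 3 (read(1)): returned 'O', offset=9
After 4 (tell()): offset=9
After 5 (tell()): offset=9
After 6 (tell()): offset=9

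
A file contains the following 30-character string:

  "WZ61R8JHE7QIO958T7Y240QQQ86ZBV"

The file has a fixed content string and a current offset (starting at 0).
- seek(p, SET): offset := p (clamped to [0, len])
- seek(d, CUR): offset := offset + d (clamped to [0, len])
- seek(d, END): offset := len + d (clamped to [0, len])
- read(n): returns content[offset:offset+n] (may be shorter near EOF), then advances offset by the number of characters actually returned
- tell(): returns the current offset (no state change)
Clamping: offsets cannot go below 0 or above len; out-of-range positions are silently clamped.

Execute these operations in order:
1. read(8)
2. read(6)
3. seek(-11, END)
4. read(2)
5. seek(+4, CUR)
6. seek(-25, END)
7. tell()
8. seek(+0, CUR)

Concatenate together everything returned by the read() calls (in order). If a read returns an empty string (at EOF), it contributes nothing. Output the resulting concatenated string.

Answer: WZ61R8JHE7QIO924

Derivation:
After 1 (read(8)): returned 'WZ61R8JH', offset=8
After 2 (read(6)): returned 'E7QIO9', offset=14
After 3 (seek(-11, END)): offset=19
After 4 (read(2)): returned '24', offset=21
After 5 (seek(+4, CUR)): offset=25
After 6 (seek(-25, END)): offset=5
After 7 (tell()): offset=5
After 8 (seek(+0, CUR)): offset=5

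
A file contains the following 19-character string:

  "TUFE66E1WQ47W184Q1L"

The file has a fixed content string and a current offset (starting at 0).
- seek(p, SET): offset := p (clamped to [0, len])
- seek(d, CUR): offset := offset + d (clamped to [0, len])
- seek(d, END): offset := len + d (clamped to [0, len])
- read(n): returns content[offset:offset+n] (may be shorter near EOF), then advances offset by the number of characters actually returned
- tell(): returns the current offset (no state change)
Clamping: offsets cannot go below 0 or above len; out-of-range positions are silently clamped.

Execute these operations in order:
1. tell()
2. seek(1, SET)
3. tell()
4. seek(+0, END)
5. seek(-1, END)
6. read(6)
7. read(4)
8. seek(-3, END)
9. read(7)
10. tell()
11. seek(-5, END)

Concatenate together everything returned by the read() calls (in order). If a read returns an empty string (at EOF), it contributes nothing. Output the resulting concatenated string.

After 1 (tell()): offset=0
After 2 (seek(1, SET)): offset=1
After 3 (tell()): offset=1
After 4 (seek(+0, END)): offset=19
After 5 (seek(-1, END)): offset=18
After 6 (read(6)): returned 'L', offset=19
After 7 (read(4)): returned '', offset=19
After 8 (seek(-3, END)): offset=16
After 9 (read(7)): returned 'Q1L', offset=19
After 10 (tell()): offset=19
After 11 (seek(-5, END)): offset=14

Answer: LQ1L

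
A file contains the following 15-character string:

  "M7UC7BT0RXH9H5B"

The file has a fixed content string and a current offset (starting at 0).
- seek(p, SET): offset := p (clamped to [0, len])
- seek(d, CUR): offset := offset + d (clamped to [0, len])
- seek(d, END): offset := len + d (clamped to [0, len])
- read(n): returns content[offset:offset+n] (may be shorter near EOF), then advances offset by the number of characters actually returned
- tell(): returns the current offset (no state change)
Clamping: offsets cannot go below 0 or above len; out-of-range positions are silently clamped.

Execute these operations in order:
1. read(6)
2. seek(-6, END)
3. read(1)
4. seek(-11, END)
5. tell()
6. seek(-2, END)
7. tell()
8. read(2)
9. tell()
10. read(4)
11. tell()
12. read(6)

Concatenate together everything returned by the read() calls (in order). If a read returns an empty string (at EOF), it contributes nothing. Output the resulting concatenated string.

After 1 (read(6)): returned 'M7UC7B', offset=6
After 2 (seek(-6, END)): offset=9
After 3 (read(1)): returned 'X', offset=10
After 4 (seek(-11, END)): offset=4
After 5 (tell()): offset=4
After 6 (seek(-2, END)): offset=13
After 7 (tell()): offset=13
After 8 (read(2)): returned '5B', offset=15
After 9 (tell()): offset=15
After 10 (read(4)): returned '', offset=15
After 11 (tell()): offset=15
After 12 (read(6)): returned '', offset=15

Answer: M7UC7BX5B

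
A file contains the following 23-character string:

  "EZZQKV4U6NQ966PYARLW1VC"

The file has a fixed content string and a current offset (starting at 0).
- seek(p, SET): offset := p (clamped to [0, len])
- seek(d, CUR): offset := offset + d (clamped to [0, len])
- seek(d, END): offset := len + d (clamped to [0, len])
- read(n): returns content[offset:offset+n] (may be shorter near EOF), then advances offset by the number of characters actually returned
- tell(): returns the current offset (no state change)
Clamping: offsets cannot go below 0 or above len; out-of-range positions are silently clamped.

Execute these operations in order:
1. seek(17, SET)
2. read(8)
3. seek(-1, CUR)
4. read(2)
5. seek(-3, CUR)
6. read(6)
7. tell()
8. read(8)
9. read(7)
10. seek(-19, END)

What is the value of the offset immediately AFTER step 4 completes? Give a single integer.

Answer: 23

Derivation:
After 1 (seek(17, SET)): offset=17
After 2 (read(8)): returned 'RLW1VC', offset=23
After 3 (seek(-1, CUR)): offset=22
After 4 (read(2)): returned 'C', offset=23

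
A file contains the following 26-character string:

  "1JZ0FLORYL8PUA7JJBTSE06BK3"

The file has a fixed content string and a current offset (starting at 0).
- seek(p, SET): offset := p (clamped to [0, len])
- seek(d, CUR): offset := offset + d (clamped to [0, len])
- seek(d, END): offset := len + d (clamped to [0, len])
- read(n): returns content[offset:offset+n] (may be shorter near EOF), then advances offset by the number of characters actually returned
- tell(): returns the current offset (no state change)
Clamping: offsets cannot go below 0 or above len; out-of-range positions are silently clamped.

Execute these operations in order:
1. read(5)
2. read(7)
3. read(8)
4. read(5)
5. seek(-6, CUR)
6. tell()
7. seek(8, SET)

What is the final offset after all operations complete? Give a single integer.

Answer: 8

Derivation:
After 1 (read(5)): returned '1JZ0F', offset=5
After 2 (read(7)): returned 'LORYL8P', offset=12
After 3 (read(8)): returned 'UA7JJBTS', offset=20
After 4 (read(5)): returned 'E06BK', offset=25
After 5 (seek(-6, CUR)): offset=19
After 6 (tell()): offset=19
After 7 (seek(8, SET)): offset=8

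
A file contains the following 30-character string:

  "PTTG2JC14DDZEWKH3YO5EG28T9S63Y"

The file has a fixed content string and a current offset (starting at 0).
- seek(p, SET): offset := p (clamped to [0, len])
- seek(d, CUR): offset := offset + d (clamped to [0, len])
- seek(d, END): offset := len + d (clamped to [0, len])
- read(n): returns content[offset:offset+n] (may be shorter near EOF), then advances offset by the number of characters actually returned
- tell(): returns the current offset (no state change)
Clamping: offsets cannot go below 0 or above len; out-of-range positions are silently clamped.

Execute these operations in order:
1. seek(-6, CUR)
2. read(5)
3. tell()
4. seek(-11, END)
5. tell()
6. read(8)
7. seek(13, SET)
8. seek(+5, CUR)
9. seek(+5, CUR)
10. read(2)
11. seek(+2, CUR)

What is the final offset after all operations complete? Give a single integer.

After 1 (seek(-6, CUR)): offset=0
After 2 (read(5)): returned 'PTTG2', offset=5
After 3 (tell()): offset=5
After 4 (seek(-11, END)): offset=19
After 5 (tell()): offset=19
After 6 (read(8)): returned '5EG28T9S', offset=27
After 7 (seek(13, SET)): offset=13
After 8 (seek(+5, CUR)): offset=18
After 9 (seek(+5, CUR)): offset=23
After 10 (read(2)): returned '8T', offset=25
After 11 (seek(+2, CUR)): offset=27

Answer: 27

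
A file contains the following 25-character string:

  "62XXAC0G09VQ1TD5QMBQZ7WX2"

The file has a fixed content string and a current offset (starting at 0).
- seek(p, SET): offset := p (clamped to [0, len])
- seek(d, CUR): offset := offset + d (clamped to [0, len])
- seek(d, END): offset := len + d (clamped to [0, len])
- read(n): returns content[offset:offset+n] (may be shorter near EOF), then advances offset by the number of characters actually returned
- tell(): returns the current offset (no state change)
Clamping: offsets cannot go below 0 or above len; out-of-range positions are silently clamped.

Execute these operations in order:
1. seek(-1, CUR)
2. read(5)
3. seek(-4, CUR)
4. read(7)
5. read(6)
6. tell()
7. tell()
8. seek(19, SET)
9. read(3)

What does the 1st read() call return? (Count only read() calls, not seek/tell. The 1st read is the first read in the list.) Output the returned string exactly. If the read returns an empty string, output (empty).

After 1 (seek(-1, CUR)): offset=0
After 2 (read(5)): returned '62XXA', offset=5
After 3 (seek(-4, CUR)): offset=1
After 4 (read(7)): returned '2XXAC0G', offset=8
After 5 (read(6)): returned '09VQ1T', offset=14
After 6 (tell()): offset=14
After 7 (tell()): offset=14
After 8 (seek(19, SET)): offset=19
After 9 (read(3)): returned 'QZ7', offset=22

Answer: 62XXA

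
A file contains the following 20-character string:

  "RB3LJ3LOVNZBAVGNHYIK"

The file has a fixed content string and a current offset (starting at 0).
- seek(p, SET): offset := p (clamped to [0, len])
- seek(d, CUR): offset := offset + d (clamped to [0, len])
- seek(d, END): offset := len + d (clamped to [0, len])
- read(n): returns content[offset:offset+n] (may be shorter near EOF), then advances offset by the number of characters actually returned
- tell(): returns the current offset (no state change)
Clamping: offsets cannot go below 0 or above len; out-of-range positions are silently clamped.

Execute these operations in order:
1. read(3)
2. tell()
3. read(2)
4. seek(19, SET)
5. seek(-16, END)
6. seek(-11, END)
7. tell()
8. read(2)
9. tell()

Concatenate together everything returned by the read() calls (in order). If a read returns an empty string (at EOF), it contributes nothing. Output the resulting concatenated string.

After 1 (read(3)): returned 'RB3', offset=3
After 2 (tell()): offset=3
After 3 (read(2)): returned 'LJ', offset=5
After 4 (seek(19, SET)): offset=19
After 5 (seek(-16, END)): offset=4
After 6 (seek(-11, END)): offset=9
After 7 (tell()): offset=9
After 8 (read(2)): returned 'NZ', offset=11
After 9 (tell()): offset=11

Answer: RB3LJNZ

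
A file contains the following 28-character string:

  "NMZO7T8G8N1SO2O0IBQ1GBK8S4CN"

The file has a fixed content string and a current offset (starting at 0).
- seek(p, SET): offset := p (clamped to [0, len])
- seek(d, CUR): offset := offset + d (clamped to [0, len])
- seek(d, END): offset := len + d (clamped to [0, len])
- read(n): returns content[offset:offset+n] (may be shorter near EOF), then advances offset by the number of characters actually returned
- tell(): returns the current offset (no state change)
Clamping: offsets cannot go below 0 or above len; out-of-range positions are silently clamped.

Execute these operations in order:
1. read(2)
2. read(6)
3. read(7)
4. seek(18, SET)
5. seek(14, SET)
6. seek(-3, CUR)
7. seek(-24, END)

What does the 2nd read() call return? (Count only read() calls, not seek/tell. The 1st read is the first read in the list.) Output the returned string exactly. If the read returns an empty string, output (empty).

Answer: ZO7T8G

Derivation:
After 1 (read(2)): returned 'NM', offset=2
After 2 (read(6)): returned 'ZO7T8G', offset=8
After 3 (read(7)): returned '8N1SO2O', offset=15
After 4 (seek(18, SET)): offset=18
After 5 (seek(14, SET)): offset=14
After 6 (seek(-3, CUR)): offset=11
After 7 (seek(-24, END)): offset=4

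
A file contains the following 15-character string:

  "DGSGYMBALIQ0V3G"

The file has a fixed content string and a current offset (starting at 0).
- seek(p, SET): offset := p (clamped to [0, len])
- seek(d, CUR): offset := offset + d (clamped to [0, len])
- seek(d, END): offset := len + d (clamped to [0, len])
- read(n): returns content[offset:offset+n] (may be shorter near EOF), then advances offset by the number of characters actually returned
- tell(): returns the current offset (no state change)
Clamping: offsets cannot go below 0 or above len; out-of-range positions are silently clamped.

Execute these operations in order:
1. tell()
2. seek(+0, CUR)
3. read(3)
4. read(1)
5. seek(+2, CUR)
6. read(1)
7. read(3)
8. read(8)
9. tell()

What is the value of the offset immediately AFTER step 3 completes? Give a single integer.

After 1 (tell()): offset=0
After 2 (seek(+0, CUR)): offset=0
After 3 (read(3)): returned 'DGS', offset=3

Answer: 3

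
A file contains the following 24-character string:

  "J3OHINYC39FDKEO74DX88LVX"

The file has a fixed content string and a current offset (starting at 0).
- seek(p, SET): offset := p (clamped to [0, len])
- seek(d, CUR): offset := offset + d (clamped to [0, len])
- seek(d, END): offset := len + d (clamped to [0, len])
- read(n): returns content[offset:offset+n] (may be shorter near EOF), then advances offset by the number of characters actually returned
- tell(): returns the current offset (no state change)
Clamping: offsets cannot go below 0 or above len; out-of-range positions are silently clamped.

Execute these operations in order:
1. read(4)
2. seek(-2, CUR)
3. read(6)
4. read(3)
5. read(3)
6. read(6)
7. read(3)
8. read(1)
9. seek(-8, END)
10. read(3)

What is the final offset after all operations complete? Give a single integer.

After 1 (read(4)): returned 'J3OH', offset=4
After 2 (seek(-2, CUR)): offset=2
After 3 (read(6)): returned 'OHINYC', offset=8
After 4 (read(3)): returned '39F', offset=11
After 5 (read(3)): returned 'DKE', offset=14
After 6 (read(6)): returned 'O74DX8', offset=20
After 7 (read(3)): returned '8LV', offset=23
After 8 (read(1)): returned 'X', offset=24
After 9 (seek(-8, END)): offset=16
After 10 (read(3)): returned '4DX', offset=19

Answer: 19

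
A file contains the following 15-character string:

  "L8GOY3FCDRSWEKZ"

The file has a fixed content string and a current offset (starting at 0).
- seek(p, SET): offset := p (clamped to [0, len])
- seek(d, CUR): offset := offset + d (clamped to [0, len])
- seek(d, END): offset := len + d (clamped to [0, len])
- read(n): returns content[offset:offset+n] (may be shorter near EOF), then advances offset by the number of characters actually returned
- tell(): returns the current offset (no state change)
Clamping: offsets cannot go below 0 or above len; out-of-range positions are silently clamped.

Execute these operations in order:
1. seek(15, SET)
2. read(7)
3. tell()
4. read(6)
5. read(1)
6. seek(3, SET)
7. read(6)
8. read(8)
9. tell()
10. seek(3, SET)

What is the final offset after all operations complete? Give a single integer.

Answer: 3

Derivation:
After 1 (seek(15, SET)): offset=15
After 2 (read(7)): returned '', offset=15
After 3 (tell()): offset=15
After 4 (read(6)): returned '', offset=15
After 5 (read(1)): returned '', offset=15
After 6 (seek(3, SET)): offset=3
After 7 (read(6)): returned 'OY3FCD', offset=9
After 8 (read(8)): returned 'RSWEKZ', offset=15
After 9 (tell()): offset=15
After 10 (seek(3, SET)): offset=3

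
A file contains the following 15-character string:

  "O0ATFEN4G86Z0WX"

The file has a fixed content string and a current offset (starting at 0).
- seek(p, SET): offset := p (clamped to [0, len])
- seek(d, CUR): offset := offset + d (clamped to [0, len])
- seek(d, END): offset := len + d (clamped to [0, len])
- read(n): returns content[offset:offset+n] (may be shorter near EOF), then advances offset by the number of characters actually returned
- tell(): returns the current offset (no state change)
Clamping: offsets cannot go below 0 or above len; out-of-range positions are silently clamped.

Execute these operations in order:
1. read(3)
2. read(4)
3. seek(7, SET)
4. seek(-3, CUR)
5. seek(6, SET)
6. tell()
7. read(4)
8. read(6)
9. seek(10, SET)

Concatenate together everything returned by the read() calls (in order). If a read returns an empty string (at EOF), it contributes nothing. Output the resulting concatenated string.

After 1 (read(3)): returned 'O0A', offset=3
After 2 (read(4)): returned 'TFEN', offset=7
After 3 (seek(7, SET)): offset=7
After 4 (seek(-3, CUR)): offset=4
After 5 (seek(6, SET)): offset=6
After 6 (tell()): offset=6
After 7 (read(4)): returned 'N4G8', offset=10
After 8 (read(6)): returned '6Z0WX', offset=15
After 9 (seek(10, SET)): offset=10

Answer: O0ATFENN4G86Z0WX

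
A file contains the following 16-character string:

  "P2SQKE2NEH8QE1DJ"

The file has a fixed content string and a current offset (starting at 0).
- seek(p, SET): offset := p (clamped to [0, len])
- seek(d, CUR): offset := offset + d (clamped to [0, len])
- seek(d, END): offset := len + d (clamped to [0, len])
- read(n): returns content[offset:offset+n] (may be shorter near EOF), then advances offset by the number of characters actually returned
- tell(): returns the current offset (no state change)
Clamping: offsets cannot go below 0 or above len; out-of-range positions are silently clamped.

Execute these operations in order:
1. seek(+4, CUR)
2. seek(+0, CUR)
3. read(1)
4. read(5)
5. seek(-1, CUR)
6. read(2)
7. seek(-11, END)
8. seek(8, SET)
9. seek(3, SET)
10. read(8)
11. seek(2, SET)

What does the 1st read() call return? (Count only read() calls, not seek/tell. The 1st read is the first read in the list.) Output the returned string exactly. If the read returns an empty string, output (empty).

After 1 (seek(+4, CUR)): offset=4
After 2 (seek(+0, CUR)): offset=4
After 3 (read(1)): returned 'K', offset=5
After 4 (read(5)): returned 'E2NEH', offset=10
After 5 (seek(-1, CUR)): offset=9
After 6 (read(2)): returned 'H8', offset=11
After 7 (seek(-11, END)): offset=5
After 8 (seek(8, SET)): offset=8
After 9 (seek(3, SET)): offset=3
After 10 (read(8)): returned 'QKE2NEH8', offset=11
After 11 (seek(2, SET)): offset=2

Answer: K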